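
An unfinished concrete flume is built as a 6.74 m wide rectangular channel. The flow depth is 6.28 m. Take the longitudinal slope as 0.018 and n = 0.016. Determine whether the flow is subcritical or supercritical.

Flow area A = b·y = 6.74 × 6.28 = 42.33 m². Wetted perimeter P = b + 2y = 6.74 + 2×6.28 = 19.3 m.
Hydraulic radius R = A/P = 42.33/19.3 = 2.193 m.
V = (1/n) R^(2/3) √S = (1/0.016) × 2.193^(2/3) × √0.018 = 14.15 m/s. Hydraulic depth D_h = A/T = 42.33/6.74 = 6.28 m.
Froude number Fr = V/√(g·D_h) = 14.15/√(9.81×6.28) = 1.8, which is greater than 1, so the flow is supercritical.

supercritical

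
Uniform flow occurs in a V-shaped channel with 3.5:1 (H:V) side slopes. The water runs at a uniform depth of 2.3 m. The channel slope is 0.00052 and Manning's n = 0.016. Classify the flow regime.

For a triangular section with side slope z = 3.5: A = zy² = 3.5×2.3² = 18.51 m²; P = 2y√(1+z²) = 2×2.3×3.64 = 16.74 m.
Hydraulic radius R = A/P = 18.51/16.74 = 1.106 m.
V = (1/n) R^(2/3) √S = (1/0.016) × 1.106^(2/3) × √0.00052 = 1.524 m/s. Hydraulic depth D_h = A/T = 18.51/16.1 = 1.15 m.
Froude number Fr = V/√(g·D_h) = 1.524/√(9.81×1.15) = 0.454, which is less than 1, so the flow is subcritical.

subcritical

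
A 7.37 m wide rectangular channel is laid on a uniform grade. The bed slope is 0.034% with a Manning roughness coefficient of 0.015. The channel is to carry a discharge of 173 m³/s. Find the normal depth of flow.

y_n = 9.89 m

Manning's equation rearranged: A R^(2/3) = nQ / (1·√S) = 0.015 × 173 / (√0.00034) = 140.7.
Trying y = 11.9 m: A R^(2/3) = 174.8 — too large.
Trying y = 8.25 m: A R^(2/3) = 113.4 — too small.
Trying y = 9.89 m: A R^(2/3) = 140.8 — ≈ 140.7.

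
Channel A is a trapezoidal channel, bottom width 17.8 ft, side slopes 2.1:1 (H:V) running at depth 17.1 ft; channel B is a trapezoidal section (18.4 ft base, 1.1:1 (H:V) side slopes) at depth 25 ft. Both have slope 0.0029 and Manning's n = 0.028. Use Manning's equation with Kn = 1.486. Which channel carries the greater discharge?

channel B

Channel A: With bottom width b = 17.8 ft and side slope z = 2.1: A = (b + zy)y = (17.8 + 2.1×17.1)×17.1 = 918.4 ft²; P = b + 2y√(1+z²) = 17.8 + 2×17.1×2.326 = 97.35 ft. Hydraulic radius R = A/P = 918.4/97.35 = 9.435 ft. Q_A = (1.486/0.028)·918.4·9.435^(2/3)·√0.0029 = 11720 ft³/s.
Channel B: With bottom width b = 18.4 ft and side slope z = 1.1: A = (b + zy)y = (18.4 + 1.1×25)×25 = 1148 ft²; P = b + 2y√(1+z²) = 18.4 + 2×25×1.487 = 92.73 ft. Hydraulic radius R = A/P = 1148/92.73 = 12.37 ft. Q_B = (1.486/0.028)·1148·12.37^(2/3)·√0.0029 = 17550 ft³/s.
Q_A = 11720 ft³/s vs Q_B = 17550 ft³/s, so channel B carries more.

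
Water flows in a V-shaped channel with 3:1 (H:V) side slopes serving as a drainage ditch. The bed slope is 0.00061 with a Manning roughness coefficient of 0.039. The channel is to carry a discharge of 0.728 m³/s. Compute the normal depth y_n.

y_n = 0.841 m

Manning's equation rearranged: A R^(2/3) = nQ / (1·√S) = 0.039 × 0.728 / (√0.00061) = 1.15.
At y = 1.04 m: A R^(2/3) = 2.026 — too large.
At y = 0.727 m: A R^(2/3) = 0.7797 — too small.
At y = 0.841 m: A R^(2/3) = 1.15 — matches.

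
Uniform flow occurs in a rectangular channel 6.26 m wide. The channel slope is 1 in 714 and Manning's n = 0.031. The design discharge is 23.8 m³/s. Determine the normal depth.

Manning's equation rearranged: A R^(2/3) = nQ / (1·√S) = 0.031 × 23.8 / (√0.001401) = 19.71.
At y = 2.23 m: A R^(2/3) = 16.65 — too small.
At y = 3.03 m: A R^(2/3) = 25.29 — too large.
At y = 2.52 m: A R^(2/3) = 19.7 — ≈ 19.71.

y_n = 2.52 m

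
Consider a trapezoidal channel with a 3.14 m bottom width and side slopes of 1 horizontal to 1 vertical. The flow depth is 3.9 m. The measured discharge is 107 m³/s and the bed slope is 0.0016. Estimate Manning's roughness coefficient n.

With bottom width b = 3.14 m and side slope z = 1: A = (b + zy)y = (3.14 + 1×3.9)×3.9 = 27.46 m²; P = b + 2y√(1+z²) = 3.14 + 2×3.9×1.414 = 14.17 m.
Hydraulic radius R = A/P = 27.46/14.17 = 1.937 m.
Rearranging Manning's equation: n = (1/Q) A R^(2/3) S^(1/2) = (1/107) × 27.46 × 1.937^(2/3) × √0.0016 = 0.016.

n = 0.016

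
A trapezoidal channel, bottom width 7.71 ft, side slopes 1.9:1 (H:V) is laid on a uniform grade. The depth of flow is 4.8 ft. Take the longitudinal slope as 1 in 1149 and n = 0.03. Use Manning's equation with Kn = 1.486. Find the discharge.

Q = 237 ft³/s

With bottom width b = 7.71 ft and side slope z = 1.9: A = (b + zy)y = (7.71 + 1.9×4.8)×4.8 = 80.78 ft²; P = b + 2y√(1+z²) = 7.71 + 2×4.8×2.147 = 28.32 ft.
Hydraulic radius R = A/P = 80.78/28.32 = 2.852 ft.
Manning's equation: Q = (1.486/n) A R^(2/3) S^(1/2) = (1.486/0.03) × 80.78 × 2.852^(2/3) × 0.0008703^(1/2) = 237 ft³/s.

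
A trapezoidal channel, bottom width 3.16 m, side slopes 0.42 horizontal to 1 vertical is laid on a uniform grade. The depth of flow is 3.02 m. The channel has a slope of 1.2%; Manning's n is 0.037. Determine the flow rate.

With bottom width b = 3.16 m and side slope z = 0.42: A = (b + zy)y = (3.16 + 0.42×3.02)×3.02 = 13.37 m²; P = b + 2y√(1+z²) = 3.16 + 2×3.02×1.085 = 9.711 m.
Hydraulic radius R = A/P = 13.37/9.711 = 1.377 m.
Manning's equation: Q = (1/n) A R^(2/3) S^(1/2) = (1/0.037) × 13.37 × 1.377^(2/3) × 0.012^(1/2) = 49 m³/s.

Q = 49 m³/s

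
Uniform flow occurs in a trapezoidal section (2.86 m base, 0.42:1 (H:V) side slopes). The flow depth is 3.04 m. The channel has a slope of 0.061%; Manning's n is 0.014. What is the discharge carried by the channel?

Q = 26.8 m³/s

With bottom width b = 2.86 m and side slope z = 0.42: A = (b + zy)y = (2.86 + 0.42×3.04)×3.04 = 12.58 m²; P = b + 2y√(1+z²) = 2.86 + 2×3.04×1.085 = 9.454 m.
Hydraulic radius R = A/P = 12.58/9.454 = 1.33 m.
Manning's equation: Q = (1/n) A R^(2/3) S^(1/2) = (1/0.014) × 12.58 × 1.33^(2/3) × 0.00061^(1/2) = 26.8 m³/s.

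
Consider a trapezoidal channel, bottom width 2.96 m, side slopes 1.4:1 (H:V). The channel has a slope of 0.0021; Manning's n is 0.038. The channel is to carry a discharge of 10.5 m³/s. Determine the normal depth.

y_n = 1.65 m

Manning's equation rearranged: A R^(2/3) = nQ / (1·√S) = 0.038 × 10.5 / (√0.0021) = 8.707.
Trying y = 1.95 m: A R^(2/3) = 12.16 — over.
Trying y = 1.65 m: A R^(2/3) = 8.734 — close enough.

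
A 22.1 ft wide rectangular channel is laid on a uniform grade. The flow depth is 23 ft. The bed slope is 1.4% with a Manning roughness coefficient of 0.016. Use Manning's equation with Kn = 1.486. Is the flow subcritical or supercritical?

supercritical

Flow area A = b·y = 22.1 × 23 = 508.3 ft². Wetted perimeter P = b + 2y = 22.1 + 2×23 = 68.1 ft.
Hydraulic radius R = A/P = 508.3/68.1 = 7.464 ft.
V = (1.486/n) R^(2/3) √S = (1.486/0.016) × 7.464^(2/3) × √0.014 = 41.97 ft/s. Hydraulic depth D_h = A/T = 508.3/22.1 = 23 ft.
Froude number Fr = V/√(g·D_h) = 41.97/√(32.2×23) = 1.54, which is greater than 1, so the flow is supercritical.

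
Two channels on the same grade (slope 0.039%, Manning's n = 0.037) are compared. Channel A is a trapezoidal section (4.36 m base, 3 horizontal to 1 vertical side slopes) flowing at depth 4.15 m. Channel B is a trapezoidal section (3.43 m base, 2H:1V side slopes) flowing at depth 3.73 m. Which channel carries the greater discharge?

channel A

Channel A: With bottom width b = 4.36 m and side slope z = 3: A = (b + zy)y = (4.36 + 3×4.15)×4.15 = 69.76 m²; P = b + 2y√(1+z²) = 4.36 + 2×4.15×3.162 = 30.61 m. Hydraulic radius R = A/P = 69.76/30.61 = 2.279 m. Q_A = (1/0.037)·69.76·2.279^(2/3)·√0.00039 = 64.49 m³/s.
Channel B: With bottom width b = 3.43 m and side slope z = 2: A = (b + zy)y = (3.43 + 2×3.73)×3.73 = 40.62 m²; P = b + 2y√(1+z²) = 3.43 + 2×3.73×2.236 = 20.11 m. Hydraulic radius R = A/P = 40.62/20.11 = 2.02 m. Q_B = (1/0.037)·40.62·2.02^(2/3)·√0.00039 = 34.64 m³/s.
Q_A = 64.49 m³/s vs Q_B = 34.64 m³/s, so channel A carries more.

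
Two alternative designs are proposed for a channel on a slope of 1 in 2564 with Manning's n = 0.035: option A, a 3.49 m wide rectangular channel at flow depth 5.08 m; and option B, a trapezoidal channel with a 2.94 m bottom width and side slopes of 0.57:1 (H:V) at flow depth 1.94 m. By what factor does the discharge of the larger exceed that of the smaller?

Channel A: Flow area A = b·y = 3.49 × 5.08 = 17.73 m². Wetted perimeter P = b + 2y = 3.49 + 2×5.08 = 13.65 m. Hydraulic radius R = A/P = 17.73/13.65 = 1.299 m. Q_A = (1/0.035)·17.73·1.299^(2/3)·√0.00039 = 11.91 m³/s.
Channel B: With bottom width b = 2.94 m and side slope z = 0.57: A = (b + zy)y = (2.94 + 0.57×1.94)×1.94 = 7.849 m²; P = b + 2y√(1+z²) = 2.94 + 2×1.94×1.151 = 7.406 m. Hydraulic radius R = A/P = 7.849/7.406 = 1.06 m. Q_B = (1/0.035)·7.849·1.06^(2/3)·√0.00039 = 4.604 m³/s.
The larger discharge is 11.91 m³/s and the smaller is 4.604 m³/s; the ratio is 2.59.

2.59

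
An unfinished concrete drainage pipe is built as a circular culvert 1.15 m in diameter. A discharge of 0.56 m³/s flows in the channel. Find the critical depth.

At critical depth, Q² T / (g A³) = 1, i.e. A³/T = Q²/g = 0.56²/9.81 = 0.03197.
Try y = 0.347 m: A³/T = 0.01747 — too small.
Try y = 0.483 m: A³/T = 0.06251 — too large.
Try y = 0.406 m: A³/T = 0.03205 — ≈ 0.03197.

y_c = 0.406 m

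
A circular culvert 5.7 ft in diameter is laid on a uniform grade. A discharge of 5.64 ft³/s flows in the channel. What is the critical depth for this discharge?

At critical depth, Q² T / (g A³) = 1, i.e. A³/T = Q²/g = 5.64²/32.2 = 0.9879.
Try y = 0.717 ft: A³/T = 1.697 — high.
Try y = 0.473 ft: A³/T = 0.327 — low.
Try y = 0.625 ft: A³/T = 0.9861 — matches.

y_c = 0.625 ft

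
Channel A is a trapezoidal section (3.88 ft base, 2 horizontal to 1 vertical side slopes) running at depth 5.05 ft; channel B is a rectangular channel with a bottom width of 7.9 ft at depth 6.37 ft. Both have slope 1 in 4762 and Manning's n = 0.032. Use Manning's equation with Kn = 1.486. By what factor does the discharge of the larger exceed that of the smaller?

1.49

Channel A: With bottom width b = 3.88 ft and side slope z = 2: A = (b + zy)y = (3.88 + 2×5.05)×5.05 = 70.6 ft²; P = b + 2y√(1+z²) = 3.88 + 2×5.05×2.236 = 26.46 ft. Hydraulic radius R = A/P = 70.6/26.46 = 2.668 ft. Q_A = (1.486/0.032)·70.6·2.668^(2/3)·√0.00021 = 91.38 ft³/s.
Channel B: Flow area A = b·y = 7.9 × 6.37 = 50.32 ft². Wetted perimeter P = b + 2y = 7.9 + 2×6.37 = 20.64 ft. Hydraulic radius R = A/P = 50.32/20.64 = 2.438 ft. Q_B = (1.486/0.032)·50.32·2.438^(2/3)·√0.00021 = 61.34 ft³/s.
The larger discharge is 91.38 ft³/s and the smaller is 61.34 ft³/s; the ratio is 1.49.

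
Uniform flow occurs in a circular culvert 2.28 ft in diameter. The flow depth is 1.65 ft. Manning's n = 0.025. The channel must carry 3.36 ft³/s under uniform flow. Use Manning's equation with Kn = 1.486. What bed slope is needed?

For a circular section of diameter D = 2.28 ft at depth y = 1.65 ft, the central angle is θ = 2 arccos(1 − 2y/D) = 4.069 rad. Then A = (D²/8)(θ − sin θ) = 3.164 ft² and P = Dθ/2 = 4.639 ft.
Hydraulic radius R = A/P = 3.164/4.639 = 0.6821 ft.
From Manning's equation, S = [nQ / (1.486 A R^(2/3))]² = [0.025 × 3.36 / (1.486 × 3.164 × 0.6821^(2/3))]² = 0.000532.

S = 0.000532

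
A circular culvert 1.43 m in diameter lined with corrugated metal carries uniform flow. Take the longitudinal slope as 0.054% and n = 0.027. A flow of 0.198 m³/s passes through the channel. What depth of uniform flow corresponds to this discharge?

y_n = 0.522 m

Manning's equation rearranged: A R^(2/3) = nQ / (1·√S) = 0.027 × 0.198 / (√0.00054) = 0.2301.
At y = 0.611 m: A R^(2/3) = 0.3072 — high.
At y = 0.387 m: A R^(2/3) = 0.1296 — low.
At y = 0.522 m: A R^(2/3) = 0.2302 — matches.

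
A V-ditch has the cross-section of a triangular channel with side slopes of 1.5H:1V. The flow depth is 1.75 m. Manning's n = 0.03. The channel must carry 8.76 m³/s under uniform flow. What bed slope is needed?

S = 0.005

For a triangular section with side slope z = 1.5: A = zy² = 1.5×1.75² = 4.594 m²; P = 2y√(1+z²) = 2×1.75×1.803 = 6.31 m.
Hydraulic radius R = A/P = 4.594/6.31 = 0.728 m.
From Manning's equation, S = [nQ / (1 A R^(2/3))]² = [0.03 × 8.76 / (1 × 4.594 × 0.728^(2/3))]² = 0.005.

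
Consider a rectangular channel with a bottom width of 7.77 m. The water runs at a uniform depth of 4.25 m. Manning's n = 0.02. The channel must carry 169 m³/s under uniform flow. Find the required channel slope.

Flow area A = b·y = 7.77 × 4.25 = 33.02 m². Wetted perimeter P = b + 2y = 7.77 + 2×4.25 = 16.27 m.
Hydraulic radius R = A/P = 33.02/16.27 = 2.03 m.
From Manning's equation, S = [nQ / (1 A R^(2/3))]² = [0.02 × 169 / (1 × 33.02 × 2.03^(2/3))]² = 0.00408.

S = 0.00408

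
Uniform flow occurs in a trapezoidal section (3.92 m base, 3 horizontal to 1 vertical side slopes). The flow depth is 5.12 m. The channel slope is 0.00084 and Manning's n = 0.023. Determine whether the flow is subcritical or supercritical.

subcritical

With bottom width b = 3.92 m and side slope z = 3: A = (b + zy)y = (3.92 + 3×5.12)×5.12 = 98.71 m²; P = b + 2y√(1+z²) = 3.92 + 2×5.12×3.162 = 36.3 m.
Hydraulic radius R = A/P = 98.71/36.3 = 2.719 m.
V = (1/n) R^(2/3) √S = (1/0.023) × 2.719^(2/3) × √0.00084 = 2.455 m/s. Hydraulic depth D_h = A/T = 98.71/34.64 = 2.85 m.
Froude number Fr = V/√(g·D_h) = 2.455/√(9.81×2.85) = 0.464, which is less than 1, so the flow is subcritical.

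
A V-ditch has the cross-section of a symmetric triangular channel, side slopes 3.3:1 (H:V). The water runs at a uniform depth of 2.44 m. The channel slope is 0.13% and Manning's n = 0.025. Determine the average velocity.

For a triangular section with side slope z = 3.3: A = zy² = 3.3×2.44² = 19.65 m²; P = 2y√(1+z²) = 2×2.44×3.448 = 16.83 m.
Hydraulic radius R = A/P = 19.65/16.83 = 1.168 m.
From Manning's equation, V = (1/n) R^(2/3) S^(1/2) = (1/0.025) × 1.168^(2/3) × 0.0013^(1/2) = 1.6 m/s.

V = 1.6 m/s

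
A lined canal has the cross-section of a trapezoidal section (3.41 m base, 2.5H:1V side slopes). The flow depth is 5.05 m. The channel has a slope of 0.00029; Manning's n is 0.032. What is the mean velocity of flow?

V = 1.02 m/s

With bottom width b = 3.41 m and side slope z = 2.5: A = (b + zy)y = (3.41 + 2.5×5.05)×5.05 = 80.98 m²; P = b + 2y√(1+z²) = 3.41 + 2×5.05×2.693 = 30.61 m.
Hydraulic radius R = A/P = 80.98/30.61 = 2.646 m.
From Manning's equation, V = (1/n) R^(2/3) S^(1/2) = (1/0.032) × 2.646^(2/3) × 0.00029^(1/2) = 1.02 m/s.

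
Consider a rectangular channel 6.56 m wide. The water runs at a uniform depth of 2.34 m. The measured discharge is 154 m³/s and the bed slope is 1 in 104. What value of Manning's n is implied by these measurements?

Flow area A = b·y = 6.56 × 2.34 = 15.35 m². Wetted perimeter P = b + 2y = 6.56 + 2×2.34 = 11.24 m.
Hydraulic radius R = A/P = 15.35/11.24 = 1.366 m.
Rearranging Manning's equation: n = (1/Q) A R^(2/3) S^(1/2) = (1/154) × 15.35 × 1.366^(2/3) × √0.009615 = 0.012.

n = 0.012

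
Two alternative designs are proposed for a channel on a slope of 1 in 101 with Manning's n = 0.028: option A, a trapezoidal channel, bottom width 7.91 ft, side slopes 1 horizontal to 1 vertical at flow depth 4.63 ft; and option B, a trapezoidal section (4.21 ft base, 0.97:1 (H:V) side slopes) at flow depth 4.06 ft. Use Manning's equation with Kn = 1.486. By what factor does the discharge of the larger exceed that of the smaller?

2.09

Channel A: With bottom width b = 7.91 ft and side slope z = 1: A = (b + zy)y = (7.91 + 1×4.63)×4.63 = 58.06 ft²; P = b + 2y√(1+z²) = 7.91 + 2×4.63×1.414 = 21.01 ft. Hydraulic radius R = A/P = 58.06/21.01 = 2.764 ft. Q_A = (1.486/0.028)·58.06·2.764^(2/3)·√0.009901 = 603.9 ft³/s.
Channel B: With bottom width b = 4.21 ft and side slope z = 0.97: A = (b + zy)y = (4.21 + 0.97×4.06)×4.06 = 33.08 ft²; P = b + 2y√(1+z²) = 4.21 + 2×4.06×1.393 = 15.52 ft. Hydraulic radius R = A/P = 33.08/15.52 = 2.131 ft. Q_B = (1.486/0.028)·33.08·2.131^(2/3)·√0.009901 = 289.3 ft³/s.
The larger discharge is 603.9 ft³/s and the smaller is 289.3 ft³/s; the ratio is 2.09.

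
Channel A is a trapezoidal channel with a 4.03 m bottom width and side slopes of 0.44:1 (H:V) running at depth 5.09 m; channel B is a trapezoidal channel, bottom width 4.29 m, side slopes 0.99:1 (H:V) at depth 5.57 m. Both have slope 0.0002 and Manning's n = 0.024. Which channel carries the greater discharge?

Channel A: With bottom width b = 4.03 m and side slope z = 0.44: A = (b + zy)y = (4.03 + 0.44×5.09)×5.09 = 31.91 m²; P = b + 2y√(1+z²) = 4.03 + 2×5.09×1.093 = 15.15 m. Hydraulic radius R = A/P = 31.91/15.15 = 2.106 m. Q_A = (1/0.024)·31.91·2.106^(2/3)·√0.0002 = 30.9 m³/s.
Channel B: With bottom width b = 4.29 m and side slope z = 0.99: A = (b + zy)y = (4.29 + 0.99×5.57)×5.57 = 54.61 m²; P = b + 2y√(1+z²) = 4.29 + 2×5.57×1.407 = 19.97 m. Hydraulic radius R = A/P = 54.61/19.97 = 2.735 m. Q_B = (1/0.024)·54.61·2.735^(2/3)·√0.0002 = 62.94 m³/s.
Q_A = 30.9 m³/s vs Q_B = 62.94 m³/s, so channel B carries more.

channel B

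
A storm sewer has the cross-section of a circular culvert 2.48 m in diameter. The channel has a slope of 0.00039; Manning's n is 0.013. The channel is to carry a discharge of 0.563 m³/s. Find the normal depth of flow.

y_n = 0.544 m

Manning's equation rearranged: A R^(2/3) = nQ / (1·√S) = 0.013 × 0.563 / (√0.00039) = 0.3706.
Trying y = 0.439 m: A R^(2/3) = 0.2399 — too small.
Trying y = 0.632 m: A R^(2/3) = 0.4997 — too large.
Trying y = 0.544 m: A R^(2/3) = 0.3706 — ≈ 0.3706.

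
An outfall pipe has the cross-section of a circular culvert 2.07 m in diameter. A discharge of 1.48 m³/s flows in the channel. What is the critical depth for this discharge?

At critical depth, Q² T / (g A³) = 1, i.e. A³/T = Q²/g = 1.48²/9.81 = 0.2233.
Trying y = 0.399 m: A³/T = 0.05748 — low.
Trying y = 0.616 m: A³/T = 0.3128 — high.
Trying y = 0.565 m: A³/T = 0.2236 — close enough.

y_c = 0.565 m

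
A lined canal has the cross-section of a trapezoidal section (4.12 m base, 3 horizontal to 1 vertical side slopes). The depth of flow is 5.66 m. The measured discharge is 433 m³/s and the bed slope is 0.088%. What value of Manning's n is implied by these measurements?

With bottom width b = 4.12 m and side slope z = 3: A = (b + zy)y = (4.12 + 3×5.66)×5.66 = 119.4 m²; P = b + 2y√(1+z²) = 4.12 + 2×5.66×3.162 = 39.92 m.
Hydraulic radius R = A/P = 119.4/39.92 = 2.992 m.
Rearranging Manning's equation: n = (1/Q) A R^(2/3) S^(1/2) = (1/433) × 119.4 × 2.992^(2/3) × √0.00088 = 0.017.

n = 0.017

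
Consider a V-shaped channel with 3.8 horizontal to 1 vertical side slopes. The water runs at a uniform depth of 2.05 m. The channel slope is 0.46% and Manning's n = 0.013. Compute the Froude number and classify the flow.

supercritical

For a triangular section with side slope z = 3.8: A = zy² = 3.8×2.05² = 15.97 m²; P = 2y√(1+z²) = 2×2.05×3.929 = 16.11 m.
Hydraulic radius R = A/P = 15.97/16.11 = 0.9913 m.
V = (1/n) R^(2/3) √S = (1/0.013) × 0.9913^(2/3) × √0.0046 = 5.187 m/s. Hydraulic depth D_h = A/T = 15.97/15.58 = 1.025 m.
Froude number Fr = V/√(g·D_h) = 5.187/√(9.81×1.025) = 1.64, which is greater than 1, so the flow is supercritical.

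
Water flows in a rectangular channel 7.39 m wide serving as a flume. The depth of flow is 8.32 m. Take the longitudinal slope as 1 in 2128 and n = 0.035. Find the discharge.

Q = 71.2 m³/s

Flow area A = b·y = 7.39 × 8.32 = 61.48 m². Wetted perimeter P = b + 2y = 7.39 + 2×8.32 = 24.03 m.
Hydraulic radius R = A/P = 61.48/24.03 = 2.559 m.
Manning's equation: Q = (1/n) A R^(2/3) S^(1/2) = (1/0.035) × 61.48 × 2.559^(2/3) × 0.0004699^(1/2) = 71.2 m³/s.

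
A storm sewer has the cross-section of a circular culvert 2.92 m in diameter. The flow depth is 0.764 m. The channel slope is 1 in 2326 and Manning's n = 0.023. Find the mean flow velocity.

For a circular section of diameter D = 2.92 m at depth y = 0.764 m, the central angle is θ = 2 arccos(1 − 2y/D) = 2.148 rad. Then A = (D²/8)(θ − sin θ) = 1.396 m² and P = Dθ/2 = 3.136 m.
Hydraulic radius R = A/P = 1.396/3.136 = 0.4451 m.
From Manning's equation, V = (1/n) R^(2/3) S^(1/2) = (1/0.023) × 0.4451^(2/3) × 0.0004299^(1/2) = 0.526 m/s.

V = 0.526 m/s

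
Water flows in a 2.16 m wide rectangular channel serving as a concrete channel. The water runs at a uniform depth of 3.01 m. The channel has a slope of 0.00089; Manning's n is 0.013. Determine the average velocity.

V = 1.97 m/s

Flow area A = b·y = 2.16 × 3.01 = 6.502 m². Wetted perimeter P = b + 2y = 2.16 + 2×3.01 = 8.18 m.
Hydraulic radius R = A/P = 6.502/8.18 = 0.7948 m.
From Manning's equation, V = (1/n) R^(2/3) S^(1/2) = (1/0.013) × 0.7948^(2/3) × 0.00089^(1/2) = 1.97 m/s.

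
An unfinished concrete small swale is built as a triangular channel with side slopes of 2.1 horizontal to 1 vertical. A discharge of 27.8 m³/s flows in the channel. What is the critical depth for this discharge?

y_c = 2.04 m

At critical depth, Q² T / (g A³) = 1, i.e. A³/T = Q²/g = 27.8²/9.81 = 78.78.
Try y = 2.23 m: A³/T = 121.6 — high.
Try y = 1.67 m: A³/T = 28.64 — low.
Try y = 2.04 m: A³/T = 77.9 — close enough.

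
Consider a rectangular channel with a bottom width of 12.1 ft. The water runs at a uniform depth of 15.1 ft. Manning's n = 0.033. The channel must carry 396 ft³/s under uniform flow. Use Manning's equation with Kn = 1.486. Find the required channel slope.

Flow area A = b·y = 12.1 × 15.1 = 182.7 ft². Wetted perimeter P = b + 2y = 12.1 + 2×15.1 = 42.3 ft.
Hydraulic radius R = A/P = 182.7/42.3 = 4.319 ft.
From Manning's equation, S = [nQ / (1.486 A R^(2/3))]² = [0.033 × 396 / (1.486 × 182.7 × 4.319^(2/3))]² = 0.000329.

S = 0.000329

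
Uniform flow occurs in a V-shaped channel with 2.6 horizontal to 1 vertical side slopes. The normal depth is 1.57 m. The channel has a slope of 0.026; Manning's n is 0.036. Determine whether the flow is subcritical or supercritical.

supercritical

For a triangular section with side slope z = 2.6: A = zy² = 2.6×1.57² = 6.409 m²; P = 2y√(1+z²) = 2×1.57×2.786 = 8.747 m.
Hydraulic radius R = A/P = 6.409/8.747 = 0.7327 m.
V = (1/n) R^(2/3) √S = (1/0.036) × 0.7327^(2/3) × √0.026 = 3.64 m/s. Hydraulic depth D_h = A/T = 6.409/8.164 = 0.785 m.
Froude number Fr = V/√(g·D_h) = 3.64/√(9.81×0.785) = 1.31, which is greater than 1, so the flow is supercritical.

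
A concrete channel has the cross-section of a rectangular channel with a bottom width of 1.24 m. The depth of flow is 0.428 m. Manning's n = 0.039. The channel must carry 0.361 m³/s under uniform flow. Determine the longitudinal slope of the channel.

S = 0.00439

Flow area A = b·y = 1.24 × 0.428 = 0.5307 m². Wetted perimeter P = b + 2y = 1.24 + 2×0.428 = 2.096 m.
Hydraulic radius R = A/P = 0.5307/2.096 = 0.2532 m.
From Manning's equation, S = [nQ / (1 A R^(2/3))]² = [0.039 × 0.361 / (1 × 0.5307 × 0.2532^(2/3))]² = 0.00439.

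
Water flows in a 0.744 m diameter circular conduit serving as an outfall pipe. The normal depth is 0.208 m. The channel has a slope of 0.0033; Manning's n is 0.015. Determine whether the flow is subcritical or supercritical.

subcritical

For a circular section of diameter D = 0.744 m at depth y = 0.208 m, the central angle is θ = 2 arccos(1 − 2y/D) = 2.228 rad. Then A = (D²/8)(θ − sin θ) = 0.09943 m² and P = Dθ/2 = 0.829 m.
Hydraulic radius R = A/P = 0.09943/0.829 = 0.1199 m.
V = (1/n) R^(2/3) √S = (1/0.015) × 0.1199^(2/3) × √0.0033 = 0.9314 m/s. Hydraulic depth D_h = A/T = 0.09943/0.6678 = 0.1489 m.
Froude number Fr = V/√(g·D_h) = 0.9314/√(9.81×0.1489) = 0.771, which is less than 1, so the flow is subcritical.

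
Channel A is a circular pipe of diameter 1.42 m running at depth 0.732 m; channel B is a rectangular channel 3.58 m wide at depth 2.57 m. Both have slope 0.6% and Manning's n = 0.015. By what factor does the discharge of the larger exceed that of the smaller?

Channel A: For a circular section of diameter D = 1.42 m at depth y = 0.732 m, the central angle is θ = 2 arccos(1 − 2y/D) = 3.204 rad. Then A = (D²/8)(θ − sin θ) = 0.8231 m² and P = Dθ/2 = 2.275 m. Hydraulic radius R = A/P = 0.8231/2.275 = 0.3619 m. Q_A = (1/0.015)·0.8231·0.3619^(2/3)·√0.006 = 2.158 m³/s.
Channel B: Flow area A = b·y = 3.58 × 2.57 = 9.201 m². Wetted perimeter P = b + 2y = 3.58 + 2×2.57 = 8.72 m. Hydraulic radius R = A/P = 9.201/8.72 = 1.055 m. Q_B = (1/0.015)·9.201·1.055^(2/3)·√0.006 = 49.24 m³/s.
The larger discharge is 49.24 m³/s and the smaller is 2.158 m³/s; the ratio is 22.8.

22.8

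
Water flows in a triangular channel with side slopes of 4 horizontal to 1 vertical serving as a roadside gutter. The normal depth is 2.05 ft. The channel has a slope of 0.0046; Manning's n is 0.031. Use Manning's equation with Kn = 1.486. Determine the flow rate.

Q = 54.4 ft³/s

For a triangular section with side slope z = 4: A = zy² = 4×2.05² = 16.81 ft²; P = 2y√(1+z²) = 2×2.05×4.123 = 16.9 ft.
Hydraulic radius R = A/P = 16.81/16.9 = 0.9944 ft.
Manning's equation: Q = (1.486/n) A R^(2/3) S^(1/2) = (1.486/0.031) × 16.81 × 0.9944^(2/3) × 0.0046^(1/2) = 54.4 ft³/s.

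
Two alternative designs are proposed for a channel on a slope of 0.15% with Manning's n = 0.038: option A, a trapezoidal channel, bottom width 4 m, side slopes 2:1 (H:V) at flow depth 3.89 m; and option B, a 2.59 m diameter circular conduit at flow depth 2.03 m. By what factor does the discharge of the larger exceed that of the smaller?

Channel A: With bottom width b = 4 m and side slope z = 2: A = (b + zy)y = (4 + 2×3.89)×3.89 = 45.82 m²; P = b + 2y√(1+z²) = 4 + 2×3.89×2.236 = 21.4 m. Hydraulic radius R = A/P = 45.82/21.4 = 2.142 m. Q_A = (1/0.038)·45.82·2.142^(2/3)·√0.0015 = 77.6 m³/s.
Channel B: For a circular section of diameter D = 2.59 m at depth y = 2.03 m, the central angle is θ = 2 arccos(1 − 2y/D) = 4.349 rad. Then A = (D²/8)(θ − sin θ) = 4.43 m² and P = Dθ/2 = 5.632 m. Hydraulic radius R = A/P = 4.43/5.632 = 0.7867 m. Q_B = (1/0.038)·4.43·0.7867^(2/3)·√0.0015 = 3.848 m³/s.
The larger discharge is 77.6 m³/s and the smaller is 3.848 m³/s; the ratio is 20.2.

20.2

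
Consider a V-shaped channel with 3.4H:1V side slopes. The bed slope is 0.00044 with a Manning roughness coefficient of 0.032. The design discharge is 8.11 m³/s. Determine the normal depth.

Manning's equation rearranged: A R^(2/3) = nQ / (1·√S) = 0.032 × 8.11 / (√0.00044) = 12.37.
Trying y = 1.74 m: A R^(2/3) = 9.125 — low.
Trying y = 1.95 m: A R^(2/3) = 12.37 — close enough.

y_n = 1.95 m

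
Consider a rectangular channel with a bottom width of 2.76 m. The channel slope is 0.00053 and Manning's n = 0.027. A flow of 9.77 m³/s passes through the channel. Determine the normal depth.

Manning's equation rearranged: A R^(2/3) = nQ / (1·√S) = 0.027 × 9.77 / (√0.00053) = 11.46.
Trying y = 2.78 m: A R^(2/3) = 7.27 — too small.
Trying y = 4.64 m: A R^(2/3) = 13.34 — too large.
Trying y = 4.07 m: A R^(2/3) = 11.46 — close enough.

y_n = 4.07 m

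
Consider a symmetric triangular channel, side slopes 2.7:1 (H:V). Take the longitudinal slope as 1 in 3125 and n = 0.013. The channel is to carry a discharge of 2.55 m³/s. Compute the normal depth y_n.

Manning's equation rearranged: A R^(2/3) = nQ / (1·√S) = 0.013 × 2.55 / (√0.00032) = 1.853.
At y = 0.851 m: A R^(2/3) = 1.06 — too small.
At y = 1.27 m: A R^(2/3) = 3.082 — too large.
At y = 1.05 m: A R^(2/3) = 1.856 — close enough.

y_n = 1.05 m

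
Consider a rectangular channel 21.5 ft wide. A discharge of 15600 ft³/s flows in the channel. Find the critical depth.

y_c = 25.4 ft

For a rectangular channel, critical depth y_c = (q²/g)^(1/3) where q = Q/b = 15600/21.5 = 725.6 ft²/s.
So y_c = (725.6²/32.2)^(1/3) = 25.4 ft.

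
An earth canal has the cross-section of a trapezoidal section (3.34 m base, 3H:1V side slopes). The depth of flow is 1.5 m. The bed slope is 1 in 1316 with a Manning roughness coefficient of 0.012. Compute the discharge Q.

With bottom width b = 3.34 m and side slope z = 3: A = (b + zy)y = (3.34 + 3×1.5)×1.5 = 11.76 m²; P = b + 2y√(1+z²) = 3.34 + 2×1.5×3.162 = 12.83 m.
Hydraulic radius R = A/P = 11.76/12.83 = 0.9168 m.
Manning's equation: Q = (1/n) A R^(2/3) S^(1/2) = (1/0.012) × 11.76 × 0.9168^(2/3) × 0.0007599^(1/2) = 25.5 m³/s.

Q = 25.5 m³/s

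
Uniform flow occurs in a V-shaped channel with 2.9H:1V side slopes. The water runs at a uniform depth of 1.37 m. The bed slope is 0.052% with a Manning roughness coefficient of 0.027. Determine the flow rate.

Q = 3.44 m³/s

For a triangular section with side slope z = 2.9: A = zy² = 2.9×1.37² = 5.443 m²; P = 2y√(1+z²) = 2×1.37×3.068 = 8.405 m.
Hydraulic radius R = A/P = 5.443/8.405 = 0.6476 m.
Manning's equation: Q = (1/n) A R^(2/3) S^(1/2) = (1/0.027) × 5.443 × 0.6476^(2/3) × 0.00052^(1/2) = 3.44 m³/s.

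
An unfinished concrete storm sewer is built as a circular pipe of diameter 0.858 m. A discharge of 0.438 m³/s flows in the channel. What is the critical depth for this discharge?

y_c = 0.39 m

At critical depth, Q² T / (g A³) = 1, i.e. A³/T = Q²/g = 0.438²/9.81 = 0.01956.
Trying y = 0.451 m: A³/T = 0.03408 — too large.
Trying y = 0.271 m: A³/T = 0.00482 — too small.
Trying y = 0.39 m: A³/T = 0.01956 — ≈ 0.01956.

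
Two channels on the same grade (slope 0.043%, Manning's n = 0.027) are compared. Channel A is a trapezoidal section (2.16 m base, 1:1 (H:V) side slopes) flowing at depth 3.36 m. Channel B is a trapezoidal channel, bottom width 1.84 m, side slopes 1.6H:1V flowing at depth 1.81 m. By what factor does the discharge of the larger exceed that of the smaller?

2.97

Channel A: With bottom width b = 2.16 m and side slope z = 1: A = (b + zy)y = (2.16 + 1×3.36)×3.36 = 18.55 m²; P = b + 2y√(1+z²) = 2.16 + 2×3.36×1.414 = 11.66 m. Hydraulic radius R = A/P = 18.55/11.66 = 1.59 m. Q_A = (1/0.027)·18.55·1.59^(2/3)·√0.00043 = 19.41 m³/s.
Channel B: With bottom width b = 1.84 m and side slope z = 1.6: A = (b + zy)y = (1.84 + 1.6×1.81)×1.81 = 8.572 m²; P = b + 2y√(1+z²) = 1.84 + 2×1.81×1.887 = 8.67 m. Hydraulic radius R = A/P = 8.572/8.67 = 0.9887 m. Q_B = (1/0.027)·8.572·0.9887^(2/3)·√0.00043 = 6.534 m³/s.
The larger discharge is 19.41 m³/s and the smaller is 6.534 m³/s; the ratio is 2.97.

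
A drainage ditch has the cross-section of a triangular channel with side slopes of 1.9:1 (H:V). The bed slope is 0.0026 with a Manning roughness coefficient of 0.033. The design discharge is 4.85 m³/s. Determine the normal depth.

Manning's equation rearranged: A R^(2/3) = nQ / (1·√S) = 0.033 × 4.85 / (√0.0026) = 3.139.
At y = 1.82 m: A R^(2/3) = 5.447 — over.
At y = 1.48 m: A R^(2/3) = 3.138 — matches.

y_n = 1.48 m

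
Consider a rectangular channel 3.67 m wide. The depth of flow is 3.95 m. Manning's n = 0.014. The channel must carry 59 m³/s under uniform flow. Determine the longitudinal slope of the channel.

Flow area A = b·y = 3.67 × 3.95 = 14.5 m². Wetted perimeter P = b + 2y = 3.67 + 2×3.95 = 11.57 m.
Hydraulic radius R = A/P = 14.5/11.57 = 1.253 m.
From Manning's equation, S = [nQ / (1 A R^(2/3))]² = [0.014 × 59 / (1 × 14.5 × 1.253^(2/3))]² = 0.0024.

S = 0.0024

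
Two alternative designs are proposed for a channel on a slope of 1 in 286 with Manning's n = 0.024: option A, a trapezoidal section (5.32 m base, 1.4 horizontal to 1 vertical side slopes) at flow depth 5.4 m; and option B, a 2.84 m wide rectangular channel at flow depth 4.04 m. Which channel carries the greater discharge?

Channel A: With bottom width b = 5.32 m and side slope z = 1.4: A = (b + zy)y = (5.32 + 1.4×5.4)×5.4 = 69.55 m²; P = b + 2y√(1+z²) = 5.32 + 2×5.4×1.72 = 23.9 m. Hydraulic radius R = A/P = 69.55/23.9 = 2.91 m. Q_A = (1/0.024)·69.55·2.91^(2/3)·√0.003497 = 349.3 m³/s.
Channel B: Flow area A = b·y = 2.84 × 4.04 = 11.47 m². Wetted perimeter P = b + 2y = 2.84 + 2×4.04 = 10.92 m. Hydraulic radius R = A/P = 11.47/10.92 = 1.051 m. Q_B = (1/0.024)·11.47·1.051^(2/3)·√0.003497 = 29.22 m³/s.
Q_A = 349.3 m³/s vs Q_B = 29.22 m³/s, so channel A carries more.

channel A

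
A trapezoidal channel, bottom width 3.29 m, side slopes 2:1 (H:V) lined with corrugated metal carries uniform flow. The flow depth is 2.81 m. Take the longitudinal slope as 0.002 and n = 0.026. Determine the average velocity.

With bottom width b = 3.29 m and side slope z = 2: A = (b + zy)y = (3.29 + 2×2.81)×2.81 = 25.04 m²; P = b + 2y√(1+z²) = 3.29 + 2×2.81×2.236 = 15.86 m.
Hydraulic radius R = A/P = 25.04/15.86 = 1.579 m.
From Manning's equation, V = (1/n) R^(2/3) S^(1/2) = (1/0.026) × 1.579^(2/3) × 0.002^(1/2) = 2.33 m/s.

V = 2.33 m/s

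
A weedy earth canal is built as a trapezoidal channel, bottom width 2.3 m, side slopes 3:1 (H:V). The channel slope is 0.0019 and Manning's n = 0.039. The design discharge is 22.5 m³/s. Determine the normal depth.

y_n = 2.11 m

Manning's equation rearranged: A R^(2/3) = nQ / (1·√S) = 0.039 × 22.5 / (√0.0019) = 20.13.
Try y = 1.86 m: A R^(2/3) = 15.07 — short.
Try y = 2.41 m: A R^(2/3) = 27.49 — over.
Try y = 2.11 m: A R^(2/3) = 20.15 — close enough.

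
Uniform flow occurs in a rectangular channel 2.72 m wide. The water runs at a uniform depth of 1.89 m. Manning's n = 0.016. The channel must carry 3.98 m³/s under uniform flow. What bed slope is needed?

Flow area A = b·y = 2.72 × 1.89 = 5.141 m². Wetted perimeter P = b + 2y = 2.72 + 2×1.89 = 6.5 m.
Hydraulic radius R = A/P = 5.141/6.5 = 0.7909 m.
From Manning's equation, S = [nQ / (1 A R^(2/3))]² = [0.016 × 3.98 / (1 × 5.141 × 0.7909^(2/3))]² = 0.00021.

S = 0.00021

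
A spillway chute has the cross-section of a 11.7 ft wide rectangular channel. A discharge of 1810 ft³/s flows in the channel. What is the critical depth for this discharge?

y_c = 9.06 ft

For a rectangular channel, critical depth y_c = (q²/g)^(1/3) where q = Q/b = 1810/11.7 = 154.7 ft²/s.
So y_c = (154.7²/32.2)^(1/3) = 9.06 ft.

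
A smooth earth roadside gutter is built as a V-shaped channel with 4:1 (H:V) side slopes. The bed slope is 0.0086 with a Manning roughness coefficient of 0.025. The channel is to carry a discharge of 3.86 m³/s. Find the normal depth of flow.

y_n = 0.723 m

Manning's equation rearranged: A R^(2/3) = nQ / (1·√S) = 0.025 × 3.86 / (√0.0086) = 1.041.
Try y = 0.92 m: A R^(2/3) = 1.977 — over.
Try y = 0.579 m: A R^(2/3) = 0.5751 — short.
Try y = 0.723 m: A R^(2/3) = 1.04 — close enough.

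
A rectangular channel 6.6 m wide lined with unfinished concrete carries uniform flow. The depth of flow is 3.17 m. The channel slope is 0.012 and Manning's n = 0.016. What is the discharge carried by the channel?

Flow area A = b·y = 6.6 × 3.17 = 20.92 m². Wetted perimeter P = b + 2y = 6.6 + 2×3.17 = 12.94 m.
Hydraulic radius R = A/P = 20.92/12.94 = 1.617 m.
Manning's equation: Q = (1/n) A R^(2/3) S^(1/2) = (1/0.016) × 20.92 × 1.617^(2/3) × 0.012^(1/2) = 197 m³/s.

Q = 197 m³/s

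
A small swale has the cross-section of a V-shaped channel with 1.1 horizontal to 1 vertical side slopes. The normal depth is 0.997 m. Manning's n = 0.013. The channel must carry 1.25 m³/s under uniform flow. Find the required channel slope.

S = 0.000835

For a triangular section with side slope z = 1.1: A = zy² = 1.1×0.997² = 1.093 m²; P = 2y√(1+z²) = 2×0.997×1.487 = 2.964 m.
Hydraulic radius R = A/P = 1.093/2.964 = 0.3689 m.
From Manning's equation, S = [nQ / (1 A R^(2/3))]² = [0.013 × 1.25 / (1 × 1.093 × 0.3689^(2/3))]² = 0.000835.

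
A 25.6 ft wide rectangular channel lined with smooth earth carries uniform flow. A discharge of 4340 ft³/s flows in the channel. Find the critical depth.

y_c = 9.63 ft

For a rectangular channel, critical depth y_c = (q²/g)^(1/3) where q = Q/b = 4340/25.6 = 169.5 ft²/s.
So y_c = (169.5²/32.2)^(1/3) = 9.63 ft.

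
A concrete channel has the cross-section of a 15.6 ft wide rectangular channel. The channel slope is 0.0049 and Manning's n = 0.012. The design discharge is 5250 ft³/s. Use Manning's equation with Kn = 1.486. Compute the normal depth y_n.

y_n = 13.4 ft

Manning's equation rearranged: A R^(2/3) = nQ / (1.486·√S) = 0.012 × 5250 / (1.486 × √0.0049) = 605.7.
Trying y = 15.4 ft: A R^(2/3) = 719 — high.
Trying y = 13.4 ft: A R^(2/3) = 605.5 — ≈ 605.7.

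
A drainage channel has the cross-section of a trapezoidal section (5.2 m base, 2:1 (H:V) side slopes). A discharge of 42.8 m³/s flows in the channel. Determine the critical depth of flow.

y_c = 1.55 m

At critical depth, Q² T / (g A³) = 1, i.e. A³/T = Q²/g = 42.8²/9.81 = 186.7.
At y = 1.77 m: A³/T = 301.5 — high.
At y = 1.12 m: A³/T = 59.77 — low.
At y = 1.55 m: A³/T = 186.8 — close enough.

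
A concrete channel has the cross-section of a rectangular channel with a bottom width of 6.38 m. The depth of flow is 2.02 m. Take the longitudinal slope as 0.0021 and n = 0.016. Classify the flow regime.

subcritical

Flow area A = b·y = 6.38 × 2.02 = 12.89 m². Wetted perimeter P = b + 2y = 6.38 + 2×2.02 = 10.42 m.
Hydraulic radius R = A/P = 12.89/10.42 = 1.237 m.
V = (1/n) R^(2/3) √S = (1/0.016) × 1.237^(2/3) × √0.0021 = 3.3 m/s. Hydraulic depth D_h = A/T = 12.89/6.38 = 2.02 m.
Froude number Fr = V/√(g·D_h) = 3.3/√(9.81×2.02) = 0.741, which is less than 1, so the flow is subcritical.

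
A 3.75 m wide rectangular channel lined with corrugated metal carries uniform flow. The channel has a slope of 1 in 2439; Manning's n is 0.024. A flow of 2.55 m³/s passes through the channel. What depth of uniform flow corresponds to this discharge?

Manning's equation rearranged: A R^(2/3) = nQ / (1·√S) = 0.024 × 2.55 / (√0.00041) = 3.022.
Trying y = 0.841 m: A R^(2/3) = 2.195 — low.
Trying y = 1.22 m: A R^(2/3) = 3.74 — high.
Trying y = 1.05 m: A R^(2/3) = 3.024 — ≈ 3.022.

y_n = 1.05 m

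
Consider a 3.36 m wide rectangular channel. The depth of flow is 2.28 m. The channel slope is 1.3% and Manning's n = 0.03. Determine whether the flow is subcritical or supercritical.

subcritical

Flow area A = b·y = 3.36 × 2.28 = 7.661 m². Wetted perimeter P = b + 2y = 3.36 + 2×2.28 = 7.92 m.
Hydraulic radius R = A/P = 7.661/7.92 = 0.9673 m.
V = (1/n) R^(2/3) √S = (1/0.03) × 0.9673^(2/3) × √0.013 = 3.717 m/s. Hydraulic depth D_h = A/T = 7.661/3.36 = 2.28 m.
Froude number Fr = V/√(g·D_h) = 3.717/√(9.81×2.28) = 0.786, which is less than 1, so the flow is subcritical.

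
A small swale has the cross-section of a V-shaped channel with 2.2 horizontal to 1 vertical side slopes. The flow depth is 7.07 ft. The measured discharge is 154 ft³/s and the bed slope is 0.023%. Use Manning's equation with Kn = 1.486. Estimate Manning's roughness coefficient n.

For a triangular section with side slope z = 2.2: A = zy² = 2.2×7.07² = 110 ft²; P = 2y√(1+z²) = 2×7.07×2.417 = 34.17 ft.
Hydraulic radius R = A/P = 110/34.17 = 3.218 ft.
Rearranging Manning's equation: n = (1.486/Q) A R^(2/3) S^(1/2) = (1.486/154) × 110 × 3.218^(2/3) × √0.00023 = 0.0351.

n = 0.0351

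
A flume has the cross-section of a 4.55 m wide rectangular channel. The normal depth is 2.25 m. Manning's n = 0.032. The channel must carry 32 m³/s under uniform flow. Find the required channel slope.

Flow area A = b·y = 4.55 × 2.25 = 10.24 m². Wetted perimeter P = b + 2y = 4.55 + 2×2.25 = 9.05 m.
Hydraulic radius R = A/P = 10.24/9.05 = 1.131 m.
From Manning's equation, S = [nQ / (1 A R^(2/3))]² = [0.032 × 32 / (1 × 10.24 × 1.131^(2/3))]² = 0.00849.

S = 0.00849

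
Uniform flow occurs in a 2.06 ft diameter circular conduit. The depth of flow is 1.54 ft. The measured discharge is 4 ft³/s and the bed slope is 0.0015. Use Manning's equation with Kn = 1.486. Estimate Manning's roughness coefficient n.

n = 0.028

For a circular section of diameter D = 2.06 ft at depth y = 1.54 ft, the central angle is θ = 2 arccos(1 − 2y/D) = 4.178 rad. Then A = (D²/8)(θ − sin θ) = 2.672 ft² and P = Dθ/2 = 4.303 ft.
Hydraulic radius R = A/P = 2.672/4.303 = 0.6211 ft.
Rearranging Manning's equation: n = (1.486/Q) A R^(2/3) S^(1/2) = (1.486/4) × 2.672 × 0.6211^(2/3) × √0.0015 = 0.028.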